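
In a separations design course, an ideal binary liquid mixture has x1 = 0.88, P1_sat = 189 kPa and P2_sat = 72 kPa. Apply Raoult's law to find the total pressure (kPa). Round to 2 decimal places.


P = x1*P1_sat + x2*P2_sat
x2 = 1 - x1 = 1 - 0.88 = 0.12
P = 0.88*189 + 0.12*72
P = 166.32 + 8.64
P = 174.96 kPa


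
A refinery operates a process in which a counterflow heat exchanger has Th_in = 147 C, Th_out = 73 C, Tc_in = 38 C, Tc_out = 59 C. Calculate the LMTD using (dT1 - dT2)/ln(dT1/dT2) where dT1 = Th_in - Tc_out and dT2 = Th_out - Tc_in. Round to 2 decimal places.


dT1 = Th_in - Tc_out = 147 - 59 = 88
dT2 = Th_out - Tc_in = 73 - 38 = 35
LMTD = (dT1 - dT2) / ln(dT1/dT2)
LMTD = (88 - 35) / ln(88/35)
LMTD = 57.48 K


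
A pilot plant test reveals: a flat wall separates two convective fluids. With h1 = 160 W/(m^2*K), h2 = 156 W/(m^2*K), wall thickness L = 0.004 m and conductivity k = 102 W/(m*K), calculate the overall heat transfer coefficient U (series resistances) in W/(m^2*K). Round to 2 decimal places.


1/U = 1/h1 + L/k + 1/h2
1/U = 1/160 + 0.004/102 + 1/156
1/U = 0.00625 + 3.92157e-05 + 0.0064102564
1/U = 0.0126994721
U = 78.74 W/(m^2*K)


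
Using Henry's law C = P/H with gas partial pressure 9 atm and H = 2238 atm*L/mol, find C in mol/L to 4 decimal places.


C = P / H
C = 9 / 2238
C = 0.0040 mol/L


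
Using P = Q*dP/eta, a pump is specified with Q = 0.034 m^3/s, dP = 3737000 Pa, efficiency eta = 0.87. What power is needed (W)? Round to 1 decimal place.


P = Q * dP / eta
P = 0.034 * 3737000 / 0.87
P = 127058.0 / 0.87
P = 146043.7 W


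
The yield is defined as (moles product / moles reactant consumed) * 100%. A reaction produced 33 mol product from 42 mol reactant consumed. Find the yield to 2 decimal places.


Yield = (moles product / moles consumed) * 100%
Yield = (33 / 42) * 100
Yield = 0.7857 * 100
Yield = 78.57%


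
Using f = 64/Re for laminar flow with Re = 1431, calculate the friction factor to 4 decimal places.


f = 64 / Re
f = 64 / 1431
f = 0.0447


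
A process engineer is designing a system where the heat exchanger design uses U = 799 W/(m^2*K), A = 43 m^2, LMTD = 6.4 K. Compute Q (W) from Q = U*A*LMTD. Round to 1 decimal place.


Q = U * A * LMTD
Q = 799 * 43 * 6.4
Q = 219884.8 W


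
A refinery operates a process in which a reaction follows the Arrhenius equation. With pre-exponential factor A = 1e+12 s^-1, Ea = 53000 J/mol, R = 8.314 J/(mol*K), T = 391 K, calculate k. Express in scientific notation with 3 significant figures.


k = A * exp(-Ea/(R*T))
k = 1e+12 * exp(-53000 / (8.314 * 391))
k = 1e+12 * exp(-16.303809)
k = 8.31e+04


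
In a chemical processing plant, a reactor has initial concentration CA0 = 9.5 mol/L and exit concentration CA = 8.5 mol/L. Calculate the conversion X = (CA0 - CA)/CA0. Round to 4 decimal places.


X = (CA0 - CA) / CA0
X = (9.5 - 8.5) / 9.5
X = 1.0 / 9.5
X = 0.1053


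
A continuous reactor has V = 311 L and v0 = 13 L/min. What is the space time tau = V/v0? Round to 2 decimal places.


tau = V / v0
tau = 311 / 13
tau = 23.92 min


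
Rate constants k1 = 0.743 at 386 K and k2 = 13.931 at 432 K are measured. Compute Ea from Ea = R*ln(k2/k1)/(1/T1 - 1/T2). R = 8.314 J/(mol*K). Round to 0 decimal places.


Ea = R * ln(k2/k1) / (1/T1 - 1/T2)
ln(k2/k1) = ln(13.931/0.743) = 2.9311758
1/T1 - 1/T2 = 1/386 - 1/432 = 0.00027585876
Ea = 8.314 * 2.9311758 / 0.00027585876
Ea = 88342 J/mol


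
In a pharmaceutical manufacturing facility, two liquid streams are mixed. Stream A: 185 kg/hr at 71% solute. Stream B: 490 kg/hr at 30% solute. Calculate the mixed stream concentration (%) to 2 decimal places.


Mass balance on solute: F1*x1 + F2*x2 = F3*x3
F3 = F1 + F2 = 185 + 490 = 675 kg/hr
x3 = (F1*x1 + F2*x2)/F3
x3 = (185*0.71 + 490*0.3) / 675
x3 = 41.24%


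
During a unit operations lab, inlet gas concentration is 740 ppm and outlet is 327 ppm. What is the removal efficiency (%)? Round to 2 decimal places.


Efficiency = (G_in - G_out) / G_in * 100%
Efficiency = (740 - 327) / 740 * 100
Efficiency = 413 / 740 * 100
Efficiency = 55.81%


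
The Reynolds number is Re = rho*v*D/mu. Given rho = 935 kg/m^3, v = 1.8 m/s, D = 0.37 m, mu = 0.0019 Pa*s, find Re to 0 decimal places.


Re = rho * v * D / mu
Re = 935 * 1.8 * 0.37 / 0.0019
Re = 622.71 / 0.0019
Re = 327742


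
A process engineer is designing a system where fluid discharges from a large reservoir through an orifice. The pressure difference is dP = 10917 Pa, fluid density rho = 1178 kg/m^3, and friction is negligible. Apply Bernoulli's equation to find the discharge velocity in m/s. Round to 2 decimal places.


v = sqrt(2*dP/rho)
v = sqrt(2*10917/1178)
v = sqrt(18.534805)
v = 4.31 m/s


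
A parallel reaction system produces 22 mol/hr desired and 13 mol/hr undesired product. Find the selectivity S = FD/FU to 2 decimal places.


S = desired product rate / undesired product rate
S = 22 / 13
S = 1.69


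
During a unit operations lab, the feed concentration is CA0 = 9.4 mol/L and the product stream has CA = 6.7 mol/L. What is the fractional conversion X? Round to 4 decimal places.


X = (CA0 - CA) / CA0
X = (9.4 - 6.7) / 9.4
X = 2.7 / 9.4
X = 0.2872


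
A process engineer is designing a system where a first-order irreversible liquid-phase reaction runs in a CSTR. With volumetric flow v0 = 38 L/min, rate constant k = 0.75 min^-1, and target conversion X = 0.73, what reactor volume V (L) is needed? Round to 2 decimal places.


V = v0 * X / (k * (1 - X))
V = 38 * 0.73 / (0.75 * (1 - 0.73))
V = 27.74 / (0.75 * 0.27)
V = 27.74 / 0.2025
V = 136.99 L


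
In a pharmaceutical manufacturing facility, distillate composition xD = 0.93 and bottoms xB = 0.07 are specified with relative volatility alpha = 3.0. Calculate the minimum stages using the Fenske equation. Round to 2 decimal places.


N_min = ln((xD*(1-xB))/(xB*(1-xD))) / ln(alpha)
Numerator inside ln: 0.8649 / 0.0049 = 176.510204
ln(176.510204) = 5.173379
ln(alpha) = ln(3.0) = 1.098612
N_min = 5.173379 / 1.098612 = 4.71


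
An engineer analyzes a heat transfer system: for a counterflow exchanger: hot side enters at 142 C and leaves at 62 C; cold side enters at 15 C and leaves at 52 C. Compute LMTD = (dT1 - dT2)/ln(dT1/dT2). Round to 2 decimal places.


dT1 = Th_in - Tc_out = 142 - 52 = 90
dT2 = Th_out - Tc_in = 62 - 15 = 47
LMTD = (dT1 - dT2) / ln(dT1/dT2)
LMTD = (90 - 47) / ln(90/47)
LMTD = 66.19 K


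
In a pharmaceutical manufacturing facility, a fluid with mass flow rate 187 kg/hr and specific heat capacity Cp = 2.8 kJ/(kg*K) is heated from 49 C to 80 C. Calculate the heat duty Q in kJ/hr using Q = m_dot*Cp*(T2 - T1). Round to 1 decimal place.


Q = m_dot * Cp * (T2 - T1)
Q = 187 * 2.8 * (80 - 49)
Q = 187 * 2.8 * 31
Q = 16231.6 kJ/hr


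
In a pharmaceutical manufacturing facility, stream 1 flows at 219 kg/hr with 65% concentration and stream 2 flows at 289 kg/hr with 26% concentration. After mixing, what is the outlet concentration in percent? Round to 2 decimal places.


Mass balance on solute: F1*x1 + F2*x2 = F3*x3
F3 = F1 + F2 = 219 + 289 = 508 kg/hr
x3 = (F1*x1 + F2*x2)/F3
x3 = (219*0.65 + 289*0.26) / 508
x3 = 42.81%


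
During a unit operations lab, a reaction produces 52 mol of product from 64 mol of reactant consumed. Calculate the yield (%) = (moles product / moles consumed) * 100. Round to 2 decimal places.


Yield = (moles product / moles consumed) * 100%
Yield = (52 / 64) * 100
Yield = 0.8125 * 100
Yield = 81.25%


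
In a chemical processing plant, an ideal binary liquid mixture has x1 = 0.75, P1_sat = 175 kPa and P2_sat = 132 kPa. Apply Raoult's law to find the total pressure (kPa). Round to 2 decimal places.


P = x1*P1_sat + x2*P2_sat
x2 = 1 - x1 = 1 - 0.75 = 0.25
P = 0.75*175 + 0.25*132
P = 131.25 + 33.0
P = 164.25 kPa


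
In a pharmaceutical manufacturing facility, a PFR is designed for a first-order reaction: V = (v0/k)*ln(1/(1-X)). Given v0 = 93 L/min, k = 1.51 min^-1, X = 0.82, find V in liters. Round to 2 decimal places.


V = (v0/k) * ln(1/(1-X))
V = (93/1.51) * ln(1/(1-0.82))
V = 61.589404 * ln(5.555556)
V = 61.589404 * 1.714799
V = 105.61 L


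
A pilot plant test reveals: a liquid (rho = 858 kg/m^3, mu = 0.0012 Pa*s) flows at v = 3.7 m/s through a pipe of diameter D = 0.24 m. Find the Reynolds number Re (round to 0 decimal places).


Re = rho * v * D / mu
Re = 858 * 3.7 * 0.24 / 0.0012
Re = 761.904 / 0.0012
Re = 634920


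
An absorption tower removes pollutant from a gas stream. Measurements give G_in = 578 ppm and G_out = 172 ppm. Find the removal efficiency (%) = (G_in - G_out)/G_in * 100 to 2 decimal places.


Efficiency = (G_in - G_out) / G_in * 100%
Efficiency = (578 - 172) / 578 * 100
Efficiency = 406 / 578 * 100
Efficiency = 70.24%


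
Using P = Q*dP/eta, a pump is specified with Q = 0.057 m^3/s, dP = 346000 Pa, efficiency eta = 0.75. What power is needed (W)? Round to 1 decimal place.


P = Q * dP / eta
P = 0.057 * 346000 / 0.75
P = 19722.0 / 0.75
P = 26296.0 W


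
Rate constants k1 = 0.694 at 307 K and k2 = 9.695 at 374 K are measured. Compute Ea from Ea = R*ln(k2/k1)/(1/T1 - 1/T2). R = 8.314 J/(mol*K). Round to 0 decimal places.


Ea = R * ln(k2/k1) / (1/T1 - 1/T2)
ln(k2/k1) = ln(9.695/0.694) = 2.6368936
1/T1 - 1/T2 = 1/307 - 1/374 = 0.000583532199
Ea = 8.314 * 2.6368936 / 0.000583532199
Ea = 37570 J/mol


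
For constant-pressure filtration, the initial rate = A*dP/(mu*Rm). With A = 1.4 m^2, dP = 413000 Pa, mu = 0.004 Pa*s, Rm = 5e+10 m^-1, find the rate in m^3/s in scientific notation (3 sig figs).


rate = A * dP / (mu * Rm)
rate = 1.4 * 413000 / (0.004 * 5e+10)
rate = 578200.0 / 2.000e+08
rate = 2.89e-03 m^3/s


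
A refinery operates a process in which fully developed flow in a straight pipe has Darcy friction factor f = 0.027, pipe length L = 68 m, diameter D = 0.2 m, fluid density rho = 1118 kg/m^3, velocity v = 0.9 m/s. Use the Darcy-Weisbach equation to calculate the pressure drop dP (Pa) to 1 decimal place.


dP = f * (L/D) * (rho*v^2/2)
dP = 0.027 * (68/0.2) * (1118*0.9^2/2)
L/D = 340.0
rho*v^2/2 = 1118*0.81/2 = 452.79
dP = 0.027 * 340.0 * 452.79
dP = 4156.6 Pa


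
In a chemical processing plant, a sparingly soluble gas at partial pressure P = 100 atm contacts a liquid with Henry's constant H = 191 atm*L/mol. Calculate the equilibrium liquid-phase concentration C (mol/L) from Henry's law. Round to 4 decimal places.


C = P / H
C = 100 / 191
C = 0.5236 mol/L


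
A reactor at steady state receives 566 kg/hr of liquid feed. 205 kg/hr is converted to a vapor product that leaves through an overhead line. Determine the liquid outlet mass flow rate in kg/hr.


Steady-state mass balance on the main outlet: F_out = F_in - F_removed
F_out = 566 - 205
F_out = 361 kg/hr


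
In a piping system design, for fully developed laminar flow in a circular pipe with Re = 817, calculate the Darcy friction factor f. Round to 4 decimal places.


f = 64 / Re
f = 64 / 817
f = 0.0783


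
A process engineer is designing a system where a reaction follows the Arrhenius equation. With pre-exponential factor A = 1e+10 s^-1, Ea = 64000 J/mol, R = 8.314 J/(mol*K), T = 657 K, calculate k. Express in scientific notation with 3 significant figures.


k = A * exp(-Ea/(R*T))
k = 1e+10 * exp(-64000 / (8.314 * 657))
k = 1e+10 * exp(-11.71668)
k = 8.16e+04


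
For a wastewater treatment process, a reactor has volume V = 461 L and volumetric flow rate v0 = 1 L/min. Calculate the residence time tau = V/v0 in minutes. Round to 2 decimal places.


tau = V / v0
tau = 461 / 1
tau = 461.00 min


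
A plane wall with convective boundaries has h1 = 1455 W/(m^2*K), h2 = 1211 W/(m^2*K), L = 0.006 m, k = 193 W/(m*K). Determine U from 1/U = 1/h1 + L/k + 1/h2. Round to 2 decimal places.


1/U = 1/h1 + L/k + 1/h2
1/U = 1/1455 + 0.006/193 + 1/1211
1/U = 0.0006872852 + 3.10881e-05 + 0.0008257638
1/U = 0.0015441371
U = 647.61 W/(m^2*K)


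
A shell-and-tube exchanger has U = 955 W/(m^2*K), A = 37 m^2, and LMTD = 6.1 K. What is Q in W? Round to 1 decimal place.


Q = U * A * LMTD
Q = 955 * 37 * 6.1
Q = 215543.5 W


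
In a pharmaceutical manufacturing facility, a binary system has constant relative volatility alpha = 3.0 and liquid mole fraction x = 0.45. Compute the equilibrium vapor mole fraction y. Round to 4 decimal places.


y = alpha*x / (1 + (alpha-1)*x)
y = 3.0*0.45 / (1 + (3.0-1)*0.45)
y = 1.35 / (1 + 0.9)
y = 1.35 / 1.9
y = 0.7105


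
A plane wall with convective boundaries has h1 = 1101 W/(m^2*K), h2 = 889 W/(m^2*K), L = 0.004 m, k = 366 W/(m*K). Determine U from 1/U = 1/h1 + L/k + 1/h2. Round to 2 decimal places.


1/U = 1/h1 + L/k + 1/h2
1/U = 1/1101 + 0.004/366 + 1/889
1/U = 0.0009082652 + 1.0929e-05 + 0.0011248594
1/U = 0.0020440536
U = 489.22 W/(m^2*K)


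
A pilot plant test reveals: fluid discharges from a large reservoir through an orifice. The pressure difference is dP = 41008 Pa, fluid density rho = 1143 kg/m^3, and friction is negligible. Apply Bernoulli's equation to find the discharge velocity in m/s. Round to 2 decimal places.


v = sqrt(2*dP/rho)
v = sqrt(2*41008/1143)
v = sqrt(71.755031)
v = 8.47 m/s


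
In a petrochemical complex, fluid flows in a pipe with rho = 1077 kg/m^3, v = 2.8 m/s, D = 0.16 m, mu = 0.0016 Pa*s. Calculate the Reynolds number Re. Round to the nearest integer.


Re = rho * v * D / mu
Re = 1077 * 2.8 * 0.16 / 0.0016
Re = 482.496 / 0.0016
Re = 301560


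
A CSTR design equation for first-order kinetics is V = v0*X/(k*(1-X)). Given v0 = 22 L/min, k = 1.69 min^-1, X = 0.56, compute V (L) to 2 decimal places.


V = v0 * X / (k * (1 - X))
V = 22 * 0.56 / (1.69 * (1 - 0.56))
V = 12.32 / (1.69 * 0.44)
V = 12.32 / 0.7436
V = 16.57 L


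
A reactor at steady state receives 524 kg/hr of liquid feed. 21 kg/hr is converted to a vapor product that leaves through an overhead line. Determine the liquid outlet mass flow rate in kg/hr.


Steady-state mass balance on the main outlet: F_out = F_in - F_removed
F_out = 524 - 21
F_out = 503 kg/hr


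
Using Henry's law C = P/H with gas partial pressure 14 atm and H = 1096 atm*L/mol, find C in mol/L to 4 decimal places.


C = P / H
C = 14 / 1096
C = 0.0128 mol/L


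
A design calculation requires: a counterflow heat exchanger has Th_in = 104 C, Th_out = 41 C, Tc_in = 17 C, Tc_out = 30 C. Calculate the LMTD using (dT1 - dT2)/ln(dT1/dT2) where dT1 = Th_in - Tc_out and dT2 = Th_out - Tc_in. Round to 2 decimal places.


dT1 = Th_in - Tc_out = 104 - 30 = 74
dT2 = Th_out - Tc_in = 41 - 17 = 24
LMTD = (dT1 - dT2) / ln(dT1/dT2)
LMTD = (74 - 24) / ln(74/24)
LMTD = 44.40 K


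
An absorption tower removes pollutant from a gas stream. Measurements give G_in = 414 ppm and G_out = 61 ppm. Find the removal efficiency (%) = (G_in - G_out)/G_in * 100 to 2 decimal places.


Efficiency = (G_in - G_out) / G_in * 100%
Efficiency = (414 - 61) / 414 * 100
Efficiency = 353 / 414 * 100
Efficiency = 85.27%


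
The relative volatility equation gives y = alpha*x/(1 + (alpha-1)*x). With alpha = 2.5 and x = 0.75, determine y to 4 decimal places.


y = alpha*x / (1 + (alpha-1)*x)
y = 2.5*0.75 / (1 + (2.5-1)*0.75)
y = 1.875 / (1 + 1.125)
y = 1.875 / 2.125
y = 0.8824


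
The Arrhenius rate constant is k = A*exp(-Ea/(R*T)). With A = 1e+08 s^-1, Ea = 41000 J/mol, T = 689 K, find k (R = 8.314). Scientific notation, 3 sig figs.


k = A * exp(-Ea/(R*T))
k = 1e+08 * exp(-41000 / (8.314 * 689))
k = 1e+08 * exp(-7.157389)
k = 7.79e+04


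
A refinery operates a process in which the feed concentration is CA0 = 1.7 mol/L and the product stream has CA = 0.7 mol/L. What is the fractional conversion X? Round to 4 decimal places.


X = (CA0 - CA) / CA0
X = (1.7 - 0.7) / 1.7
X = 1.0 / 1.7
X = 0.5882


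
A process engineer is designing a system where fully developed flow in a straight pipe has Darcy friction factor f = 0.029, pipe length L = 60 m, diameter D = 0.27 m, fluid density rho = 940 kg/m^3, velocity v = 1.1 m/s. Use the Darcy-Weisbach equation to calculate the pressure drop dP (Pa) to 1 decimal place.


dP = f * (L/D) * (rho*v^2/2)
dP = 0.029 * (60/0.27) * (940*1.1^2/2)
L/D = 222.22222222
rho*v^2/2 = 940*1.21/2 = 568.7
dP = 0.029 * 222.22222222 * 568.7
dP = 3665.0 Pa


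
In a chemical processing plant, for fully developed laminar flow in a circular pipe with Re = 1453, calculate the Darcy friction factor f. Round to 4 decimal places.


f = 64 / Re
f = 64 / 1453
f = 0.0440


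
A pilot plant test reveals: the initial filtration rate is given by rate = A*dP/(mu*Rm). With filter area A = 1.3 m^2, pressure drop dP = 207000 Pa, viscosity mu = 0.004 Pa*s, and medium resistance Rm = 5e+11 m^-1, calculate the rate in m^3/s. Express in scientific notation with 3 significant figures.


rate = A * dP / (mu * Rm)
rate = 1.3 * 207000 / (0.004 * 5e+11)
rate = 269100.0 / 2.000e+09
rate = 1.35e-04 m^3/s


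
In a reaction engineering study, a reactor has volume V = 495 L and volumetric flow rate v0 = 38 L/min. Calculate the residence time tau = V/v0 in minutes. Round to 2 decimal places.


tau = V / v0
tau = 495 / 38
tau = 13.03 min


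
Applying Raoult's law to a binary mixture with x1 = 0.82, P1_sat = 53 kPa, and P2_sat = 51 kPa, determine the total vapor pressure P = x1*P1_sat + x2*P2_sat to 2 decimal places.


P = x1*P1_sat + x2*P2_sat
x2 = 1 - x1 = 1 - 0.82 = 0.18
P = 0.82*53 + 0.18*51
P = 43.46 + 9.18
P = 52.64 kPa


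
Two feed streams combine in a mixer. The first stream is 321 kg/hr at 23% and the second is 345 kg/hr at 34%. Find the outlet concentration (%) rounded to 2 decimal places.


Mass balance on solute: F1*x1 + F2*x2 = F3*x3
F3 = F1 + F2 = 321 + 345 = 666 kg/hr
x3 = (F1*x1 + F2*x2)/F3
x3 = (321*0.23 + 345*0.34) / 666
x3 = 28.70%


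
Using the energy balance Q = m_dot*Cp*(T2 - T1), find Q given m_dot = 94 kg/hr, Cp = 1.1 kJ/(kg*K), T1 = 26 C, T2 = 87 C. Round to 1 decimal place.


Q = m_dot * Cp * (T2 - T1)
Q = 94 * 1.1 * (87 - 26)
Q = 94 * 1.1 * 61
Q = 6307.4 kJ/hr


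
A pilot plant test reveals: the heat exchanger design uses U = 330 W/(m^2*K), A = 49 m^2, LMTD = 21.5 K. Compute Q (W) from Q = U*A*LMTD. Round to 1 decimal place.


Q = U * A * LMTD
Q = 330 * 49 * 21.5
Q = 347655.0 W


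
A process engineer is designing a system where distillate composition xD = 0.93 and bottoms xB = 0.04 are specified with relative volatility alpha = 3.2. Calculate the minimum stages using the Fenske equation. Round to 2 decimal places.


N_min = ln((xD*(1-xB))/(xB*(1-xD))) / ln(alpha)
Numerator inside ln: 0.8928 / 0.0028 = 318.857143
ln(318.857143) = 5.764743
ln(alpha) = ln(3.2) = 1.163151
N_min = 5.764743 / 1.163151 = 4.96


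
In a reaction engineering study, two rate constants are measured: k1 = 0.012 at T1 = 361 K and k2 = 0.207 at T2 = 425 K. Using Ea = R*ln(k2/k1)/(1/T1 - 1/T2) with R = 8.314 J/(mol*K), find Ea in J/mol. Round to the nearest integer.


Ea = R * ln(k2/k1) / (1/T1 - 1/T2)
ln(k2/k1) = ln(0.207/0.012) = 2.8478121
1/T1 - 1/T2 = 1/361 - 1/425 = 0.000417141926
Ea = 8.314 * 2.8478121 / 0.000417141926
Ea = 56759 J/mol


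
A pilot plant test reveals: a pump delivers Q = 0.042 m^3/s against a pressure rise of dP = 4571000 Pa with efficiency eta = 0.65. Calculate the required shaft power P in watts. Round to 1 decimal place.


P = Q * dP / eta
P = 0.042 * 4571000 / 0.65
P = 191982.0 / 0.65
P = 295356.9 W


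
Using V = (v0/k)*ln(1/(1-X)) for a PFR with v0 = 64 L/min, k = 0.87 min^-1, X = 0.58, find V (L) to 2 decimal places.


V = (v0/k) * ln(1/(1-X))
V = (64/0.87) * ln(1/(1-0.58))
V = 73.563218 * ln(2.380952)
V = 73.563218 * 0.8675
V = 63.82 L


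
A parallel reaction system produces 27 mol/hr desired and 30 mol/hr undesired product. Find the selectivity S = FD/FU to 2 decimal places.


S = desired product rate / undesired product rate
S = 27 / 30
S = 0.90


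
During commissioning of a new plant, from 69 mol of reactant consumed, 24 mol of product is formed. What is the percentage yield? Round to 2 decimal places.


Yield = (moles product / moles consumed) * 100%
Yield = (24 / 69) * 100
Yield = 0.3478 * 100
Yield = 34.78%


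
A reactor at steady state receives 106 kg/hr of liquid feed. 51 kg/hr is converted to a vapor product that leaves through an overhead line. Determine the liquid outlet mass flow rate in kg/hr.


Steady-state mass balance on the main outlet: F_out = F_in - F_removed
F_out = 106 - 51
F_out = 55 kg/hr


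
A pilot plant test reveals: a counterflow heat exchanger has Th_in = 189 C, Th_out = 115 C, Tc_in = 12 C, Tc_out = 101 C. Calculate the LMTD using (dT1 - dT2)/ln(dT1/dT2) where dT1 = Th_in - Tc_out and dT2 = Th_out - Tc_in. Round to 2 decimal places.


dT1 = Th_in - Tc_out = 189 - 101 = 88
dT2 = Th_out - Tc_in = 115 - 12 = 103
LMTD = (dT1 - dT2) / ln(dT1/dT2)
LMTD = (88 - 103) / ln(88/103)
LMTD = 95.30 K


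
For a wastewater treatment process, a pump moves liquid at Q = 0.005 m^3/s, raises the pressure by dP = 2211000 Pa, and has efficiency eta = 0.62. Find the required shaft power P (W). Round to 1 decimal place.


P = Q * dP / eta
P = 0.005 * 2211000 / 0.62
P = 11055.0 / 0.62
P = 17830.6 W


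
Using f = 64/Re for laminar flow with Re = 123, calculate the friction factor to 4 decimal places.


f = 64 / Re
f = 64 / 123
f = 0.5203


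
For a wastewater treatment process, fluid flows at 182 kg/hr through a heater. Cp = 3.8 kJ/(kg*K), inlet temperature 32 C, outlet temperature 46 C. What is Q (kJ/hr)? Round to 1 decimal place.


Q = m_dot * Cp * (T2 - T1)
Q = 182 * 3.8 * (46 - 32)
Q = 182 * 3.8 * 14
Q = 9682.4 kJ/hr


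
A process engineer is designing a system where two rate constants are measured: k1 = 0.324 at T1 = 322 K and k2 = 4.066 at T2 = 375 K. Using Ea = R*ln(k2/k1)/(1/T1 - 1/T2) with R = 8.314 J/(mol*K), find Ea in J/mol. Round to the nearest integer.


Ea = R * ln(k2/k1) / (1/T1 - 1/T2)
ln(k2/k1) = ln(4.066/0.324) = 2.5296715
1/T1 - 1/T2 = 1/322 - 1/375 = 0.000438923395
Ea = 8.314 * 2.5296715 / 0.000438923395
Ea = 47917 J/mol


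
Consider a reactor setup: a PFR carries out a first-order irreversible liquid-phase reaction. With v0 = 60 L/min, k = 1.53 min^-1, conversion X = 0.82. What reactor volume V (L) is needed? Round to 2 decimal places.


V = (v0/k) * ln(1/(1-X))
V = (60/1.53) * ln(1/(1-0.82))
V = 39.215686 * ln(5.555556)
V = 39.215686 * 1.714799
V = 67.25 L


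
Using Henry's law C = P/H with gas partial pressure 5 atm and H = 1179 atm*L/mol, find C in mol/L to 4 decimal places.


C = P / H
C = 5 / 1179
C = 0.0042 mol/L


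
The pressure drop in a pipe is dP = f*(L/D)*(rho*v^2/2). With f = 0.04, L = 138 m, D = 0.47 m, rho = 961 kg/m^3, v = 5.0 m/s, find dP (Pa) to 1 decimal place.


dP = f * (L/D) * (rho*v^2/2)
dP = 0.04 * (138/0.47) * (961*5.0^2/2)
L/D = 293.61702128
rho*v^2/2 = 961*25.0/2 = 12012.5
dP = 0.04 * 293.61702128 * 12012.5
dP = 141083.0 Pa


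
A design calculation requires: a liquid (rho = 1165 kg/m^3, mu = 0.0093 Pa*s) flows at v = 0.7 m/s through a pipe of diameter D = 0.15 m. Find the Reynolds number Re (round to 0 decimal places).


Re = rho * v * D / mu
Re = 1165 * 0.7 * 0.15 / 0.0093
Re = 122.325 / 0.0093
Re = 13153


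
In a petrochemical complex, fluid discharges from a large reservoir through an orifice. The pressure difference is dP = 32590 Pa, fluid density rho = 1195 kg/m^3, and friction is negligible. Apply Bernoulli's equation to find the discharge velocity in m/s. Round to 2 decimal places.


v = sqrt(2*dP/rho)
v = sqrt(2*32590/1195)
v = sqrt(54.543933)
v = 7.39 m/s


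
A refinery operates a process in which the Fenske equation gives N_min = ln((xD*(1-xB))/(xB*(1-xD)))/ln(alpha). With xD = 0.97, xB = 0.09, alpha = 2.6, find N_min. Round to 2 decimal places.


N_min = ln((xD*(1-xB))/(xB*(1-xD))) / ln(alpha)
Numerator inside ln: 0.8827 / 0.0027 = 326.925926
ln(326.925926) = 5.789734
ln(alpha) = ln(2.6) = 0.955511
N_min = 5.789734 / 0.955511 = 6.06


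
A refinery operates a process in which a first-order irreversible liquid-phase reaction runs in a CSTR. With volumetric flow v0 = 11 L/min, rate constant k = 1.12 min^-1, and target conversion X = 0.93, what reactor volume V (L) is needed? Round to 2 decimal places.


V = v0 * X / (k * (1 - X))
V = 11 * 0.93 / (1.12 * (1 - 0.93))
V = 10.23 / (1.12 * 0.07)
V = 10.23 / 0.0784
V = 130.48 L


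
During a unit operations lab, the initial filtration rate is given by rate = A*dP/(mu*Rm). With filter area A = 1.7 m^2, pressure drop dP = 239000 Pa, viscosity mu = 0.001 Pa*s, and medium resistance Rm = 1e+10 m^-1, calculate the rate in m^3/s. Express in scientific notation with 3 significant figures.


rate = A * dP / (mu * Rm)
rate = 1.7 * 239000 / (0.001 * 1e+10)
rate = 406300.0 / 1.000e+07
rate = 4.06e-02 m^3/s


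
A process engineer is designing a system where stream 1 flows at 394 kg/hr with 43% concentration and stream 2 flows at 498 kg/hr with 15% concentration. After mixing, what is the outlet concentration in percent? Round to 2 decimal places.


Mass balance on solute: F1*x1 + F2*x2 = F3*x3
F3 = F1 + F2 = 394 + 498 = 892 kg/hr
x3 = (F1*x1 + F2*x2)/F3
x3 = (394*0.43 + 498*0.15) / 892
x3 = 27.37%


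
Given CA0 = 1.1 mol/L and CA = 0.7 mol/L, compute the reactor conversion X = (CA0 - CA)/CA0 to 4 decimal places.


X = (CA0 - CA) / CA0
X = (1.1 - 0.7) / 1.1
X = 0.4 / 1.1
X = 0.3636


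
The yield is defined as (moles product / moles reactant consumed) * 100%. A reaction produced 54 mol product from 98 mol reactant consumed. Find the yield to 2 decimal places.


Yield = (moles product / moles consumed) * 100%
Yield = (54 / 98) * 100
Yield = 0.551 * 100
Yield = 55.10%


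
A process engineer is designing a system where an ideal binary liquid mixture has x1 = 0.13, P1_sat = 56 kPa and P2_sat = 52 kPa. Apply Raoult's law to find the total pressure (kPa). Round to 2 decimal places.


P = x1*P1_sat + x2*P2_sat
x2 = 1 - x1 = 1 - 0.13 = 0.87
P = 0.13*56 + 0.87*52
P = 7.28 + 45.24
P = 52.52 kPa


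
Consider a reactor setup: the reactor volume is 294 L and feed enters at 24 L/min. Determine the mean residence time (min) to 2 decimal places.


tau = V / v0
tau = 294 / 24
tau = 12.25 min


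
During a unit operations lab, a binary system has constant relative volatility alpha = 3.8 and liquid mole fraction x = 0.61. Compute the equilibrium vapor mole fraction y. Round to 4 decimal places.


y = alpha*x / (1 + (alpha-1)*x)
y = 3.8*0.61 / (1 + (3.8-1)*0.61)
y = 2.318 / (1 + 1.708)
y = 2.318 / 2.708
y = 0.8560


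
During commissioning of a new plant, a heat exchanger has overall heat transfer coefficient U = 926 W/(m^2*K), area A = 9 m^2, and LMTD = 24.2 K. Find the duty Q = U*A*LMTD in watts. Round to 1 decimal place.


Q = U * A * LMTD
Q = 926 * 9 * 24.2
Q = 201682.8 W


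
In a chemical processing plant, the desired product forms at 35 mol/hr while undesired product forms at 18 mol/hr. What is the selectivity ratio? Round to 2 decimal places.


S = desired product rate / undesired product rate
S = 35 / 18
S = 1.94


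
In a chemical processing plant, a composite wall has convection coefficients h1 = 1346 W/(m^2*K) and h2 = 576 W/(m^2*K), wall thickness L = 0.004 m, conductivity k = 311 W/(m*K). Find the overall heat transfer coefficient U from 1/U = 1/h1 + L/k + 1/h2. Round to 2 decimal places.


1/U = 1/h1 + L/k + 1/h2
1/U = 1/1346 + 0.004/311 + 1/576
1/U = 0.0007429421 + 1.28617e-05 + 0.0017361111
1/U = 0.0024919149
U = 401.30 W/(m^2*K)


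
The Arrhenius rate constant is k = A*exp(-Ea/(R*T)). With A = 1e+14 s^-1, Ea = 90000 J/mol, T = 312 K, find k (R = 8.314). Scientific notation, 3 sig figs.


k = A * exp(-Ea/(R*T))
k = 1e+14 * exp(-90000 / (8.314 * 312))
k = 1e+14 * exp(-34.695879)
k = 8.55e-02


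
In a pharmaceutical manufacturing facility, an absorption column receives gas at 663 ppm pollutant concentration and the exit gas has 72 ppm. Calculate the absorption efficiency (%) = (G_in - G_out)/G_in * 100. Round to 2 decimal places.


Efficiency = (G_in - G_out) / G_in * 100%
Efficiency = (663 - 72) / 663 * 100
Efficiency = 591 / 663 * 100
Efficiency = 89.14%


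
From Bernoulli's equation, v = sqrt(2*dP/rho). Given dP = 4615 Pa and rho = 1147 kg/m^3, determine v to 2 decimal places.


v = sqrt(2*dP/rho)
v = sqrt(2*4615/1147)
v = sqrt(8.047079)
v = 2.84 m/s


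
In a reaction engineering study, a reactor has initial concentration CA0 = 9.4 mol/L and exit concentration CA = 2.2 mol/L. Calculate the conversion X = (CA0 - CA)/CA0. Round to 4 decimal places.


X = (CA0 - CA) / CA0
X = (9.4 - 2.2) / 9.4
X = 7.2 / 9.4
X = 0.7660


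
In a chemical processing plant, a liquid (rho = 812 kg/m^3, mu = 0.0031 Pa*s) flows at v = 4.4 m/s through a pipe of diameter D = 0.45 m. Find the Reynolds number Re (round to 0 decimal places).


Re = rho * v * D / mu
Re = 812 * 4.4 * 0.45 / 0.0031
Re = 1607.76 / 0.0031
Re = 518632


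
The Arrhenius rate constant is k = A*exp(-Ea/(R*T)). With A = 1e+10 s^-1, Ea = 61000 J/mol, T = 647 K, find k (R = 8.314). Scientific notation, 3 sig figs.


k = A * exp(-Ea/(R*T))
k = 1e+10 * exp(-61000 / (8.314 * 647))
k = 1e+10 * exp(-11.340065)
k = 1.19e+05


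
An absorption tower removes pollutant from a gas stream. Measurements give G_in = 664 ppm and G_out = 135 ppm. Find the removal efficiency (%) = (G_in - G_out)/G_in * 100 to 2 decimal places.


Efficiency = (G_in - G_out) / G_in * 100%
Efficiency = (664 - 135) / 664 * 100
Efficiency = 529 / 664 * 100
Efficiency = 79.67%


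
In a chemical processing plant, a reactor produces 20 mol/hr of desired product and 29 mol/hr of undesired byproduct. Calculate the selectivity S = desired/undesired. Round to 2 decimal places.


S = desired product rate / undesired product rate
S = 20 / 29
S = 0.69


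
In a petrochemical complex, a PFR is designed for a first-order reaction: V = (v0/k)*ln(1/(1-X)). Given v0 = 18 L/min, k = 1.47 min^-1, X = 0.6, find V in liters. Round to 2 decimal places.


V = (v0/k) * ln(1/(1-X))
V = (18/1.47) * ln(1/(1-0.6))
V = 12.244898 * ln(2.5)
V = 12.244898 * 0.916291
V = 11.22 L


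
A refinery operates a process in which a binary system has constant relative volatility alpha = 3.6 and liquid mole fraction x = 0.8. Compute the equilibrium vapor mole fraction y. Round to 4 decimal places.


y = alpha*x / (1 + (alpha-1)*x)
y = 3.6*0.8 / (1 + (3.6-1)*0.8)
y = 2.88 / (1 + 2.08)
y = 2.88 / 3.08
y = 0.9351


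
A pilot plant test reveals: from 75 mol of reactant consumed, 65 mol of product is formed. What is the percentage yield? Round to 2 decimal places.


Yield = (moles product / moles consumed) * 100%
Yield = (65 / 75) * 100
Yield = 0.8667 * 100
Yield = 86.67%


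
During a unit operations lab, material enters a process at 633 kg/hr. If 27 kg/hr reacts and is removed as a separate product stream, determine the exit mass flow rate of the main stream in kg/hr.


Steady-state mass balance on the main outlet: F_out = F_in - F_removed
F_out = 633 - 27
F_out = 606 kg/hr


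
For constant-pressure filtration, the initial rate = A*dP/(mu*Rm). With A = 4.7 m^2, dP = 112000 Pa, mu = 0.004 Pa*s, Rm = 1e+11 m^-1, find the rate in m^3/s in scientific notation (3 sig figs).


rate = A * dP / (mu * Rm)
rate = 4.7 * 112000 / (0.004 * 1e+11)
rate = 526400.0 / 4.000e+08
rate = 1.32e-03 m^3/s


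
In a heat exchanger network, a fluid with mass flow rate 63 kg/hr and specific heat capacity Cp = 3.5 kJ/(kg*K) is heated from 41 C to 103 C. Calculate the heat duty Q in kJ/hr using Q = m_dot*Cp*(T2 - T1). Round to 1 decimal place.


Q = m_dot * Cp * (T2 - T1)
Q = 63 * 3.5 * (103 - 41)
Q = 63 * 3.5 * 62
Q = 13671.0 kJ/hr


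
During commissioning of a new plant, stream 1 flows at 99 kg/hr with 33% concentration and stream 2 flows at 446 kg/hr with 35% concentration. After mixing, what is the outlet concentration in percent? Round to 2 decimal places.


Mass balance on solute: F1*x1 + F2*x2 = F3*x3
F3 = F1 + F2 = 99 + 446 = 545 kg/hr
x3 = (F1*x1 + F2*x2)/F3
x3 = (99*0.33 + 446*0.35) / 545
x3 = 34.64%


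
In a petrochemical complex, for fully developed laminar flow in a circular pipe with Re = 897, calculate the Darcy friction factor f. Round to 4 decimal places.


f = 64 / Re
f = 64 / 897
f = 0.0713


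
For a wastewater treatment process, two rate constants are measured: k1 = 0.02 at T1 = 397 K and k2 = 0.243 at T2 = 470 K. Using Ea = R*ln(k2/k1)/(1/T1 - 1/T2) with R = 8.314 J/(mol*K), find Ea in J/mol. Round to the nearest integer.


Ea = R * ln(k2/k1) / (1/T1 - 1/T2)
ln(k2/k1) = ln(0.243/0.02) = 2.4973292
1/T1 - 1/T2 = 1/397 - 1/470 = 0.000391232113
Ea = 8.314 * 2.4973292 / 0.000391232113
Ea = 53070 J/mol


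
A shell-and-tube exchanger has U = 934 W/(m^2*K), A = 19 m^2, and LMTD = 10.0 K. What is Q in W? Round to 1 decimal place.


Q = U * A * LMTD
Q = 934 * 19 * 10.0
Q = 177460.0 W


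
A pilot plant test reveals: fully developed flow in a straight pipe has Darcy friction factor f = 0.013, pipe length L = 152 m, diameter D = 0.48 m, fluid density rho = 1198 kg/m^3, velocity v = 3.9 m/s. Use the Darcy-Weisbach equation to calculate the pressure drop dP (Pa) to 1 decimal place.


dP = f * (L/D) * (rho*v^2/2)
dP = 0.013 * (152/0.48) * (1198*3.9^2/2)
L/D = 316.66666667
rho*v^2/2 = 1198*15.21/2 = 9110.79
dP = 0.013 * 316.66666667 * 9110.79
dP = 37506.1 Pa


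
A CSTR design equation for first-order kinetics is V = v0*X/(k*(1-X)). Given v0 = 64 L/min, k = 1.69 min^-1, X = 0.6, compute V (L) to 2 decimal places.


V = v0 * X / (k * (1 - X))
V = 64 * 0.6 / (1.69 * (1 - 0.6))
V = 38.4 / (1.69 * 0.4)
V = 38.4 / 0.676
V = 56.80 L


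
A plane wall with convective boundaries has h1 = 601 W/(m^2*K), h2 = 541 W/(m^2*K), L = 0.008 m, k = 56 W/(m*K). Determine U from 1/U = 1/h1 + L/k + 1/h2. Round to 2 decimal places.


1/U = 1/h1 + L/k + 1/h2
1/U = 1/601 + 0.008/56 + 1/541
1/U = 0.0016638935 + 0.0001428571 + 0.0018484288
1/U = 0.0036551794
U = 273.58 W/(m^2*K)


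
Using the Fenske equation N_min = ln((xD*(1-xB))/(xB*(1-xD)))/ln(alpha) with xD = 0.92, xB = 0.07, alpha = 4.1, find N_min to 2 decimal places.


N_min = ln((xD*(1-xB))/(xB*(1-xD))) / ln(alpha)
Numerator inside ln: 0.8556 / 0.0056 = 152.785714
ln(152.785714) = 5.029036
ln(alpha) = ln(4.1) = 1.410987
N_min = 5.029036 / 1.410987 = 3.56


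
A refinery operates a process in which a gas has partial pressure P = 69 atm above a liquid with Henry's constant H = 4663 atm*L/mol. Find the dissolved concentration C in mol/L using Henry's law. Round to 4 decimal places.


C = P / H
C = 69 / 4663
C = 0.0148 mol/L


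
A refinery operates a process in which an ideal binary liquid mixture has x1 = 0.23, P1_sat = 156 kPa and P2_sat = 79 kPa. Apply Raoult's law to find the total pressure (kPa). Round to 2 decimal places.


P = x1*P1_sat + x2*P2_sat
x2 = 1 - x1 = 1 - 0.23 = 0.77
P = 0.23*156 + 0.77*79
P = 35.88 + 60.83
P = 96.71 kPa


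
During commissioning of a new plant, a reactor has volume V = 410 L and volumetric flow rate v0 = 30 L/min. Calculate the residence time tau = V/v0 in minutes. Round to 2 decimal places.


tau = V / v0
tau = 410 / 30
tau = 13.67 min


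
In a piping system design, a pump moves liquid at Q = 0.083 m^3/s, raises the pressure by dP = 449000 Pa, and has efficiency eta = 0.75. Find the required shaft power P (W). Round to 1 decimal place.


P = Q * dP / eta
P = 0.083 * 449000 / 0.75
P = 37267.0 / 0.75
P = 49689.3 W


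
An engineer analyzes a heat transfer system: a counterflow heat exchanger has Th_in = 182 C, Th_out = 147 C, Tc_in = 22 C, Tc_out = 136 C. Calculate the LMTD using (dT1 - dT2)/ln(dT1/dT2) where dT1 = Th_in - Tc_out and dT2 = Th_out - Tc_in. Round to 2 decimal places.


dT1 = Th_in - Tc_out = 182 - 136 = 46
dT2 = Th_out - Tc_in = 147 - 22 = 125
LMTD = (dT1 - dT2) / ln(dT1/dT2)
LMTD = (46 - 125) / ln(46/125)
LMTD = 79.03 K


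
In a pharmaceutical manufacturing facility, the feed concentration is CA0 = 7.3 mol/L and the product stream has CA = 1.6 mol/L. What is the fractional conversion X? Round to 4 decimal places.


X = (CA0 - CA) / CA0
X = (7.3 - 1.6) / 7.3
X = 5.7 / 7.3
X = 0.7808


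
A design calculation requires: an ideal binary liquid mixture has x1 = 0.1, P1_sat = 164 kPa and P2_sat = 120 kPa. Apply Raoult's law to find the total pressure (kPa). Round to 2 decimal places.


P = x1*P1_sat + x2*P2_sat
x2 = 1 - x1 = 1 - 0.1 = 0.9
P = 0.1*164 + 0.9*120
P = 16.4 + 108.0
P = 124.40 kPa


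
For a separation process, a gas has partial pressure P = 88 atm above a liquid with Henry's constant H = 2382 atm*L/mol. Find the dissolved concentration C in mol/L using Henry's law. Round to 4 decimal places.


C = P / H
C = 88 / 2382
C = 0.0369 mol/L


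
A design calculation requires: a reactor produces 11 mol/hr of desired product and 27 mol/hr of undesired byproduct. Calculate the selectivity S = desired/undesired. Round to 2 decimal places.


S = desired product rate / undesired product rate
S = 11 / 27
S = 0.41


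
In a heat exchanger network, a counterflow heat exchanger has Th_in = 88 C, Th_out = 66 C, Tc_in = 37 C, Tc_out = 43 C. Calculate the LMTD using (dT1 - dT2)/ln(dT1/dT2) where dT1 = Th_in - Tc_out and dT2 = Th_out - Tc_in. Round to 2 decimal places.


dT1 = Th_in - Tc_out = 88 - 43 = 45
dT2 = Th_out - Tc_in = 66 - 37 = 29
LMTD = (dT1 - dT2) / ln(dT1/dT2)
LMTD = (45 - 29) / ln(45/29)
LMTD = 36.42 K


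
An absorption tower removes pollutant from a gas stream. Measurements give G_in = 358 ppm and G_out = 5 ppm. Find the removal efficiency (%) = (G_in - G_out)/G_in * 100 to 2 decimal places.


Efficiency = (G_in - G_out) / G_in * 100%
Efficiency = (358 - 5) / 358 * 100
Efficiency = 353 / 358 * 100
Efficiency = 98.60%


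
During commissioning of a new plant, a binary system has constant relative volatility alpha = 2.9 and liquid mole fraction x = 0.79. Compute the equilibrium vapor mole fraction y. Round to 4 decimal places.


y = alpha*x / (1 + (alpha-1)*x)
y = 2.9*0.79 / (1 + (2.9-1)*0.79)
y = 2.291 / (1 + 1.501)
y = 2.291 / 2.501
y = 0.9160


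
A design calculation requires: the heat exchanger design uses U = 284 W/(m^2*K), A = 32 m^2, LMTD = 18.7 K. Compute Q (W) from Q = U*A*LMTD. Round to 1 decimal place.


Q = U * A * LMTD
Q = 284 * 32 * 18.7
Q = 169945.6 W


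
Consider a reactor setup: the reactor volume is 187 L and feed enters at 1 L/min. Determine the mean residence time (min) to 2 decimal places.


tau = V / v0
tau = 187 / 1
tau = 187.00 min


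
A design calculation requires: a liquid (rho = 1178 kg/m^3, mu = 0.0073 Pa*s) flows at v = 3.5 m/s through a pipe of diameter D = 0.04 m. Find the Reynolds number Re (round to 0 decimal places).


Re = rho * v * D / mu
Re = 1178 * 3.5 * 0.04 / 0.0073
Re = 164.92 / 0.0073
Re = 22592


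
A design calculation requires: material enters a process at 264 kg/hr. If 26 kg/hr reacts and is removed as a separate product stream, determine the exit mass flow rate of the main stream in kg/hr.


Steady-state mass balance on the main outlet: F_out = F_in - F_removed
F_out = 264 - 26
F_out = 238 kg/hr


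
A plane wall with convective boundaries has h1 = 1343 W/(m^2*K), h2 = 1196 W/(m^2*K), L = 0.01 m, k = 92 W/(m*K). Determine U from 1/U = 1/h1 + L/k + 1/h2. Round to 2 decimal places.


1/U = 1/h1 + L/k + 1/h2
1/U = 1/1343 + 0.01/92 + 1/1196
1/U = 0.0007446016 + 0.0001086957 + 0.0008361204
1/U = 0.0016894177
U = 591.92 W/(m^2*K)


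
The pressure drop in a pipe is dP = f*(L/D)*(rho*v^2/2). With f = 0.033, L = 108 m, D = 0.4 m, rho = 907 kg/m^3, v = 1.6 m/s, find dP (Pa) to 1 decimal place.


dP = f * (L/D) * (rho*v^2/2)
dP = 0.033 * (108/0.4) * (907*1.6^2/2)
L/D = 270.0
rho*v^2/2 = 907*2.56/2 = 1160.96
dP = 0.033 * 270.0 * 1160.96
dP = 10344.2 Pa


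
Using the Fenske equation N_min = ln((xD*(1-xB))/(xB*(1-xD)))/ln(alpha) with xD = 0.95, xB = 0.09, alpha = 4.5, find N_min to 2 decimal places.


N_min = ln((xD*(1-xB))/(xB*(1-xD))) / ln(alpha)
Numerator inside ln: 0.8645 / 0.0045 = 192.111111
ln(192.111111) = 5.258074
ln(alpha) = ln(4.5) = 1.504077
N_min = 5.258074 / 1.504077 = 3.50
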